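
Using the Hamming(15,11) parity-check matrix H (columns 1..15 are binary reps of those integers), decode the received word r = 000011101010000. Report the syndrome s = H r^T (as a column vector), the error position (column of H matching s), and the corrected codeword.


s = (0, 1, 1, 0)^T, error position = 6, corrected codeword c = 000010101010000

Compute s = H r^T mod 2 one row at a time:
  s_1 = 0 + 1 + 0 + 1 + 0 + 0 + 0 + 0 = 2 ≡ 0 (mod 2).
  s_2 = 0 + 1 + 1 + 1 + 0 + 0 + 0 + 0 = 3 ≡ 1 (mod 2).
  s_3 = 0 + 0 + 1 + 1 + 0 + 1 + 0 + 0 = 3 ≡ 1 (mod 2).
  s_4 = 0 + 0 + 1 + 1 + 1 + 1 + 0 + 0 = 4 ≡ 0 (mod 2).
s = (0, 1, 1, 0)^T — this equals column 6 of H (binary 0110), so error is at position 6.
Correct: flip bit 6 of r = 000011101010000 to get c = 000010101010000.


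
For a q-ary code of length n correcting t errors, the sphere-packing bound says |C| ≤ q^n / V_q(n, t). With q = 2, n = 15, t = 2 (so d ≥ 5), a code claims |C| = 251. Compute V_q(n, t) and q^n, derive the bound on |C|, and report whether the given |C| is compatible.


V_q(n, t) = 121, q^n = 32768, Hamming bound = 270, |C| = 251 ≤ bound (satisfied).

Step 1: Compute V_q(n, t) = Σ_{j=0}^2 C(n, j) (q−1)^j.
  j = 0: C(15,0)·(1)^0 = 1·1 = 1.
  j = 1: C(15,1)·(1)^1 = 15·1 = 15.
  j = 2: C(15,2)·(1)^2 = 105·1 = 105.
  V_q(n, t) = 1 + 15 + 105 = 121.
Step 2: q^n = 2^15 = 32768.
Step 3: Hamming bound ⌊q^n / V_q(n,t)⌋ = ⌊32768/121⌋ = 270.
Step 4: Compare |C| = 251 to 270: satisfied.
The claimed |C| lies below the Hamming bound.


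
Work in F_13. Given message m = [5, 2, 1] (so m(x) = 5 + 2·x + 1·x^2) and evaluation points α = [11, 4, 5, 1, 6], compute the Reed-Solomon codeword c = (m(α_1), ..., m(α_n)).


c = [5, 3, 1, 8, 1]

Message polynomial: m(x) = 5 + 2·x + 1·x^2 (mod 13).
For each evaluation point α_i, compute m(α_i) mod 13:
  α_1 = 11: Horner steps 1 → 0 → 5, so m(11) = 5.
  α_2 = 4: Horner steps 1 → 6 → 3, so m(4) = 3.
  α_3 = 5: Horner steps 1 → 7 → 1, so m(5) = 1.
  α_4 = 1: Horner steps 1 → 3 → 8, so m(1) = 8.
  α_5 = 6: Horner steps 1 → 8 → 1, so m(6) = 1.
Codeword c = [5, 3, 1, 8, 1] ∈ F_13^5.


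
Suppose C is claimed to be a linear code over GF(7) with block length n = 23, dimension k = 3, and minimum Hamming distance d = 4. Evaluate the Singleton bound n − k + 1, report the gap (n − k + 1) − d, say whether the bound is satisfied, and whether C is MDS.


Singleton RHS = n − k + 1 = 21, slack = 17, bound satisfied, not MDS.

Singleton bound: d ≤ n − k + 1.
Here n = 23, k = 3, so n − k + 1 = 21.
Given d = 4, check d ≤ 21: YES.
Slack = (n − k + 1) − d = 17.
The code is NOT MDS (slack = 17 > 0).
Description: the claimed parameters are [23, 3, 4]_7; such a code would be non-MDS.


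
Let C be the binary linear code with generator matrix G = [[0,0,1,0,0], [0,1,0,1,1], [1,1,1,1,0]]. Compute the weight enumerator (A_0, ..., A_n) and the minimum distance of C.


Weight distribution: A_0 = 1, A_1 = 1, A_2 = 1, A_3 = 3, A_4 = 2. Minimum distance d = 1.

Enumerate all 2^3 = 8 messages m ∈ F_2^3.
For each, compute codeword c = mG in F_2^5, then tally its weight.
  m = 000 → c = 00000, weight = 0.
  m = 100 → c = 00100, weight = 1.
  m = 010 → c = 01011, weight = 3.
  m = 110 → c = 01111, weight = 4.
  m = 001 → c = 11110, weight = 4.
  m = 101 → c = 11010, weight = 3.
  m = 011 → c = 10101, weight = 3.
  m = 111 → c = 10001, weight = 2.
Tally weights:
  weight 0: 1 codewords.
  weight 1: 1 codewords.
  weight 2: 1 codewords.
  weight 3: 3 codewords.
  weight 4: 2 codewords.
Minimum distance d = smallest w > 0 with A_w > 0 = 1.
Sanity: Σ A_w = 8 = 2^3 = 8 ✓.


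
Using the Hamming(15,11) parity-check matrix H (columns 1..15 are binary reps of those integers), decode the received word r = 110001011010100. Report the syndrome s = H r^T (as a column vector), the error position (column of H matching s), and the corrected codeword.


s = (0, 0, 1, 0)^T, error position = 2, corrected codeword c = 100001011010100

Compute s = H r^T mod 2 one row at a time:
  s_1 = 1 + 1 + 0 + 1 + 0 + 1 + 0 + 0 = 4 ≡ 0 (mod 2).
  s_2 = 0 + 0 + 1 + 0 + 0 + 1 + 0 + 0 = 2 ≡ 0 (mod 2).
  s_3 = 1 + 0 + 1 + 0 + 0 + 1 + 0 + 0 = 3 ≡ 1 (mod 2).
  s_4 = 1 + 0 + 0 + 0 + 1 + 1 + 1 + 0 = 4 ≡ 0 (mod 2).
s = (0, 0, 1, 0)^T — this equals column 2 of H (binary 0010), so error is at position 2.
Correct: flip bit 2 of r = 110001011010100 to get c = 100001011010100.


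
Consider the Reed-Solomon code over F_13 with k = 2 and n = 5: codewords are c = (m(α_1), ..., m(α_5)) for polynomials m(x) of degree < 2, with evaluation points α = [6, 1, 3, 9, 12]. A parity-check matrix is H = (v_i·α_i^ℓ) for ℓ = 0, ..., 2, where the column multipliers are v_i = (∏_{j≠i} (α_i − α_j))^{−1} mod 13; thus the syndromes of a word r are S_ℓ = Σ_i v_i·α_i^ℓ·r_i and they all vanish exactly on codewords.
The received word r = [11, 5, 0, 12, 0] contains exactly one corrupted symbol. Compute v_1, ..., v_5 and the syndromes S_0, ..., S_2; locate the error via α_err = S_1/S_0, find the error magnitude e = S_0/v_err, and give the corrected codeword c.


S = (3, 9, 1), error at position 3, error magnitude e = 3, c = [11, 5, 10, 12, 0].

Step 1: column multipliers v_i = (∏_{j≠i}(α_i − α_j))^{−1} mod 13.
  i = 1 (α = 6): (6−1)(6−3)(6−9)(6−12) = 5·3·(−3)·(−6) = 270 ≡ 10, so v_1 = 10^{−1} = 4 (mod 13).
  i = 2 (α = 1): (1−6)(1−3)(1−9)(1−12) = (−5)·(−2)·(−8)·(−11) = 880 ≡ 9, so v_2 = 9^{−1} = 3 (mod 13).
  i = 3 (α = 3): (3−6)(3−1)(3−9)(3−12) = (−3)·2·(−6)·(−9) = −324 ≡ 1, so v_3 = 1^{−1} = 1 (mod 13).
  i = 4 (α = 9): (9−6)(9−1)(9−3)(9−12) = 3·8·6·(−3) = −432 ≡ 10, so v_4 = 10^{−1} = 4 (mod 13).
  i = 5 (α = 12): (12−6)(12−1)(12−3)(12−9) = 6·11·9·3 = 1782 ≡ 1, so v_5 = 1^{−1} = 1 (mod 13).
  v = [4, 3, 1, 4, 1].
Step 2: syndromes of r = [11, 5, 0, 12, 0] (all sums mod 13).
  S_0 = Σ v_i r_i = 4·11 + 3·5 + 1·0 + 4·12 + 1·0 = 107 ≡ 3.
  S_1 = Σ v_i α_i r_i = 4·6·11 + 3·1·5 + 1·3·0 + 4·9·12 + 1·12·0 = 711 ≡ 9.
  α_i^2 mod 13 = [10, 1, 9, 3, 1].
  S_2 = Σ v_i α_i^2 r_i = 4·10·11 + 3·1·5 + 1·9·0 + 4·3·12 + 1·1·0 = 599 ≡ 1.
  S = (3, 9, 1) ≠ 0, so r is not a codeword (an error is present).
Step 3: locate the error. For a single error e at position i, S_ℓ = v_i·e·α_i^ℓ, so α_err = S_1/S_0.
  S_0^{−1} = 3^{−1} = 9 (mod 13), so α_err = 9·9 = 81 ≡ 3 = α_3. Error position i = 3.
  Consistency check: S_2/S_1 = 1·3 = 3 ≡ 3 = α_err ✓ (single-error assumption holds).
Step 4: error magnitude e = S_0/v_3 = S_0·∏_{j≠3}(α_3 − α_j) = 3·1 = 3 ≡ 3 (mod 13).
Step 5: correct position 3: c_3 = r_3 − e = 0 − 3 ≡ 10 (mod 13). Hence c = [11, 5, 10, 12, 0].
  Check: interpolating c through the α_i gives m(x) = 9 + 9·x (degree < 2) with m(α_i) = c_i for every i, so c is indeed a codeword.


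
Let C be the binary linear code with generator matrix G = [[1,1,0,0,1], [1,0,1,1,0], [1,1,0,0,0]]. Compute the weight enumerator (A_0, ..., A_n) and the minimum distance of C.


Weight distribution: A_0 = 1, A_1 = 1, A_2 = 1, A_3 = 3, A_4 = 2. Minimum distance d = 1.

Enumerate all 2^3 = 8 messages m ∈ F_2^3.
For each, compute codeword c = mG in F_2^5, then tally its weight.
  m = 000 → c = 00000, weight = 0.
  m = 100 → c = 11001, weight = 3.
  m = 010 → c = 10110, weight = 3.
  m = 110 → c = 01111, weight = 4.
  m = 001 → c = 11000, weight = 2.
  m = 101 → c = 00001, weight = 1.
  m = 011 → c = 01110, weight = 3.
  m = 111 → c = 10111, weight = 4.
Tally weights:
  weight 0: 1 codewords.
  weight 1: 1 codewords.
  weight 2: 1 codewords.
  weight 3: 3 codewords.
  weight 4: 2 codewords.
Minimum distance d = smallest w > 0 with A_w > 0 = 1.
Sanity: Σ A_w = 8 = 2^3 = 8 ✓.


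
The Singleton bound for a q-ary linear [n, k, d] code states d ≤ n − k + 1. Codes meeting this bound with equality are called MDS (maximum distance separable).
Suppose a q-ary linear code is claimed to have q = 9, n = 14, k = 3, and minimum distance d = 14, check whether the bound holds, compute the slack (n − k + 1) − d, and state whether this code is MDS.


Singleton RHS = n − k + 1 = 12, slack = -2, bound violated (no such code; not MDS).

Singleton bound: d ≤ n − k + 1.
Here n = 14, k = 3, so n − k + 1 = 12.
Given d = 14, check d ≤ 12: NO.
Slack = (n − k + 1) − d = -2.
The slack is negative: d = 14 exceeds n − k + 1 = 12 by 2, so the Singleton bound is violated and no linear [14, 3, 14]_9 code can exist. In particular it is not MDS (MDS requires d = n − k + 1 exactly).
Description: the claimed parameters are [14, 3, 14]_9; such a code would be impossible (violates the Singleton bound).


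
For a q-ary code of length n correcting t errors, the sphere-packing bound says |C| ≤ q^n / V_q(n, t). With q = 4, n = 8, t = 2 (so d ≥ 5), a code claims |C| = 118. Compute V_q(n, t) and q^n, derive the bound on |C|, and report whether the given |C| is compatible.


V_q(n, t) = 277, q^n = 65536, Hamming bound = 236, |C| = 118 ≤ bound (satisfied).

Step 1: Compute V_q(n, t) = Σ_{j=0}^2 C(n, j) (q−1)^j.
  j = 0: C(8,0)·(3)^0 = 1·1 = 1.
  j = 1: C(8,1)·(3)^1 = 8·3 = 24.
  j = 2: C(8,2)·(3)^2 = 28·9 = 252.
  V_q(n, t) = 1 + 24 + 252 = 277.
Step 2: q^n = 4^8 = 65536.
Step 3: Hamming bound ⌊q^n / V_q(n,t)⌋ = ⌊65536/277⌋ = 236.
Step 4: Compare |C| = 118 to 236: satisfied.
The claimed |C| lies below the Hamming bound.


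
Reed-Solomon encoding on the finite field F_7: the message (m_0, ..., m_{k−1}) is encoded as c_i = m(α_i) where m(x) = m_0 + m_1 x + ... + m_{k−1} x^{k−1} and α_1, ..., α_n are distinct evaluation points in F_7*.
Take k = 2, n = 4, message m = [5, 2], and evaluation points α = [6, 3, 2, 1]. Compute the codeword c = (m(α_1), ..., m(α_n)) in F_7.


c = [3, 4, 2, 0]

Message polynomial: m(x) = 5 + 2·x (mod 7).
For each evaluation point α_i, compute m(α_i) mod 7:
  α_1 = 6: Horner steps 2 → 3, so m(6) = 3.
  α_2 = 3: Horner steps 2 → 4, so m(3) = 4.
  α_3 = 2: Horner steps 2 → 2, so m(2) = 2.
  α_4 = 1: Horner steps 2 → 0, so m(1) = 0.
Codeword c = [3, 4, 2, 0] ∈ F_7^4.


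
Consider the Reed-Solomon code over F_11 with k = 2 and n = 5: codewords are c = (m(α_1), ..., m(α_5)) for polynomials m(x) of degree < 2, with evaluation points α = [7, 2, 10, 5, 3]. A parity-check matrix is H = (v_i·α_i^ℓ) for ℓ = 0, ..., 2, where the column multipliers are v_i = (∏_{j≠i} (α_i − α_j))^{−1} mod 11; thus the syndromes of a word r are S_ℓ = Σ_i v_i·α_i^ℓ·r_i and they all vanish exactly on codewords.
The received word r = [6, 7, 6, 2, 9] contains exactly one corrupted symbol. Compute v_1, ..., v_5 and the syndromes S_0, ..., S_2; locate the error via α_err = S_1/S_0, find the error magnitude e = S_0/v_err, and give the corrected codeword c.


S = (4, 7, 4), error at position 3, error magnitude e = 5, c = [6, 7, 1, 2, 9].

Step 1: column multipliers v_i = (∏_{j≠i}(α_i − α_j))^{−1} mod 11.
  i = 1 (α = 7): (7−2)(7−10)(7−5)(7−3) = 5·(−3)·2·4 = −120 ≡ 1, so v_1 = 1^{−1} = 1 (mod 11).
  i = 2 (α = 2): (2−7)(2−10)(2−5)(2−3) = (−5)·(−8)·(−3)·(−1) = 120 ≡ 10, so v_2 = 10^{−1} = 10 (mod 11).
  i = 3 (α = 10): (10−7)(10−2)(10−5)(10−3) = 3·8·5·7 = 840 ≡ 4, so v_3 = 4^{−1} = 3 (mod 11).
  i = 4 (α = 5): (5−7)(5−2)(5−10)(5−3) = (−2)·3·(−5)·2 = 60 ≡ 5, so v_4 = 5^{−1} = 9 (mod 11).
  i = 5 (α = 3): (3−7)(3−2)(3−10)(3−5) = (−4)·1·(−7)·(−2) = −56 ≡ 10, so v_5 = 10^{−1} = 10 (mod 11).
  v = [1, 10, 3, 9, 10].
Step 2: syndromes of r = [6, 7, 6, 2, 9] (all sums mod 11).
  S_0 = Σ v_i r_i = 1·6 + 10·7 + 3·6 + 9·2 + 10·9 = 202 ≡ 4.
  S_1 = Σ v_i α_i r_i = 1·7·6 + 10·2·7 + 3·10·6 + 9·5·2 + 10·3·9 = 722 ≡ 7.
  α_i^2 mod 11 = [5, 4, 1, 3, 9].
  S_2 = Σ v_i α_i^2 r_i = 1·5·6 + 10·4·7 + 3·1·6 + 9·3·2 + 10·9·9 = 1192 ≡ 4.
  S = (4, 7, 4) ≠ 0, so r is not a codeword (an error is present).
Step 3: locate the error. For a single error e at position i, S_ℓ = v_i·e·α_i^ℓ, so α_err = S_1/S_0.
  S_0^{−1} = 4^{−1} = 3 (mod 11), so α_err = 7·3 = 21 ≡ 10 = α_3. Error position i = 3.
  Consistency check: S_2/S_1 = 4·8 = 32 ≡ 10 = α_err ✓ (single-error assumption holds).
Step 4: error magnitude e = S_0/v_3 = S_0·∏_{j≠3}(α_3 − α_j) = 4·4 = 16 ≡ 5 (mod 11).
Step 5: correct position 3: c_3 = r_3 − e = 6 − 5 ≡ 1 (mod 11). Hence c = [6, 7, 1, 2, 9].
  Check: interpolating c through the α_i gives m(x) = 3 + 2·x (degree < 2) with m(α_i) = c_i for every i, so c is indeed a codeword.


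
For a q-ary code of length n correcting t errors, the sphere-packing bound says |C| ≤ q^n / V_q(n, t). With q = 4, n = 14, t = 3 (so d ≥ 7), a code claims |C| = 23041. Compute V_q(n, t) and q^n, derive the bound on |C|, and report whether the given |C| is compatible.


V_q(n, t) = 10690, q^n = 268435456, Hamming bound = 25110, |C| = 23041 ≤ bound (satisfied).

Step 1: Compute V_q(n, t) = Σ_{j=0}^3 C(n, j) (q−1)^j.
  j = 0: C(14,0)·(3)^0 = 1·1 = 1.
  j = 1: C(14,1)·(3)^1 = 14·3 = 42.
  j = 2: C(14,2)·(3)^2 = 91·9 = 819.
  j = 3: C(14,3)·(3)^3 = 364·27 = 9828.
  V_q(n, t) = 1 + 42 + 819 + 9828 = 10690.
Step 2: q^n = 4^14 = 268435456.
Step 3: Hamming bound ⌊q^n / V_q(n,t)⌋ = ⌊268435456/10690⌋ = 25110.
Step 4: Compare |C| = 23041 to 25110: satisfied.
The claimed |C| lies below the Hamming bound.


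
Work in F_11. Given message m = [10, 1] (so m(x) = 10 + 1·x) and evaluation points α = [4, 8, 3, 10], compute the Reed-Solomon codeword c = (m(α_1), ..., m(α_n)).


c = [3, 7, 2, 9]

Message polynomial: m(x) = 10 + 1·x (mod 11).
For each evaluation point α_i, compute m(α_i) mod 11:
  α_1 = 4: Horner steps 1 → 3, so m(4) = 3.
  α_2 = 8: Horner steps 1 → 7, so m(8) = 7.
  α_3 = 3: Horner steps 1 → 2, so m(3) = 2.
  α_4 = 10: Horner steps 1 → 9, so m(10) = 9.
Codeword c = [3, 7, 2, 9] ∈ F_11^4.


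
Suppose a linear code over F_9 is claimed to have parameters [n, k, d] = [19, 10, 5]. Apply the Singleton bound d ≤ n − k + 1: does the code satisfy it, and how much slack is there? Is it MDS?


Singleton RHS = n − k + 1 = 10, slack = 5, bound satisfied, not MDS.

Singleton bound: d ≤ n − k + 1.
Here n = 19, k = 10, so n − k + 1 = 10.
Given d = 5, check d ≤ 10: YES.
Slack = (n − k + 1) − d = 5.
The code is NOT MDS (slack = 5 > 0).
Description: the claimed parameters are [19, 10, 5]_9; such a code would be non-MDS.


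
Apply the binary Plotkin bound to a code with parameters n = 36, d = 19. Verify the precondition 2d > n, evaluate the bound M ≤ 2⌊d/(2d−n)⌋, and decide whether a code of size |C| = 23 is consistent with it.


Plotkin bound M ≤ 18; given |C| = 23 > bound (violated).

Check applicability: 2d = 38, n = 36.
2d − n = 2 > 0, so Plotkin applies.
Compute d/(2d−n) = 19/2 ≈ 9.5000.
⌊d/(2d−n)⌋ = 9.
Plotkin bound: M ≤ 2·9 = 18.
Given |C| = 23, check: VIOLATED.
This |C| is above the Plotkin bound, so no binary code with n = 36, d = 19 and 23 codewords exists.


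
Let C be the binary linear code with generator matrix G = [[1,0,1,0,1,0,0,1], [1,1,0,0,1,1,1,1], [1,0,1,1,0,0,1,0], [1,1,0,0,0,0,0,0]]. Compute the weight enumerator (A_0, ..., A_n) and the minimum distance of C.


Weight distribution: A_0 = 1, A_2 = 2, A_4 = 9, A_6 = 4. Minimum distance d = 2.

Enumerate all 2^4 = 16 messages m ∈ F_2^4.
For each, compute codeword c = mG in F_2^8, then tally its weight.
  m = 0000 → c = 00000000, weight = 0.
  m = 1000 → c = 10101001, weight = 4.
  m = 0100 → c = 11001111, weight = 6.
  m = 1100 → c = 01100110, weight = 4.
  m = 0010 → c = 10110010, weight = 4.
  m = 1010 → c = 00011011, weight = 4.
  m = 0110 → c = 01111101, weight = 6.
  m = 1110 → c = 11010100, weight = 4.
  m = 0001 → c = 11000000, weight = 2.
  m = 1001 → c = 01101001, weight = 4.
  m = 0101 → c = 00001111, weight = 4.
  m = 1101 → c = 10100110, weight = 4.
  m = 0011 → c = 01110010, weight = 4.
  m = 1011 → c = 11011011, weight = 6.
  m = 0111 → c = 10111101, weight = 6.
  m = 1111 → c = 00010100, weight = 2.
Tally weights:
  weight 0: 1 codewords.
  weight 2: 2 codewords.
  weight 4: 9 codewords.
  weight 6: 4 codewords.
Minimum distance d = smallest w > 0 with A_w > 0 = 2.
Sanity: Σ A_w = 16 = 2^4 = 16 ✓.


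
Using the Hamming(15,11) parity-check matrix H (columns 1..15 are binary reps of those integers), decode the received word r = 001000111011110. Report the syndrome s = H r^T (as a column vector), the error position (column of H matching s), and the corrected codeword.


s = (0, 0, 0, 1)^T, error position = 1, corrected codeword c = 101000111011110

Compute s = H r^T mod 2 one row at a time:
  s_1 = 1 + 1 + 0 + 1 + 1 + 1 + 1 + 0 = 6 ≡ 0 (mod 2).
  s_2 = 0 + 0 + 0 + 1 + 1 + 1 + 1 + 0 = 4 ≡ 0 (mod 2).
  s_3 = 0 + 1 + 0 + 1 + 0 + 1 + 1 + 0 = 4 ≡ 0 (mod 2).
  s_4 = 0 + 1 + 0 + 1 + 1 + 1 + 1 + 0 = 5 ≡ 1 (mod 2).
s = (0, 0, 0, 1)^T — this equals column 1 of H (binary 0001), so error is at position 1.
Correct: flip bit 1 of r = 001000111011110 to get c = 101000111011110.


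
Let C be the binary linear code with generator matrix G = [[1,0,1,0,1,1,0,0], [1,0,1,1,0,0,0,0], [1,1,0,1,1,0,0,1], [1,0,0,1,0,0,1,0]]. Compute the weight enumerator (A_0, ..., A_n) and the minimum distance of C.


Weight distribution: A_0 = 1, A_2 = 1, A_3 = 3, A_4 = 5, A_5 = 4, A_6 = 1, A_7 = 1. Minimum distance d = 2.

Enumerate all 2^4 = 16 messages m ∈ F_2^4.
For each, compute codeword c = mG in F_2^8, then tally its weight.
  m = 0000 → c = 00000000, weight = 0.
  m = 1000 → c = 10101100, weight = 4.
  m = 0100 → c = 10110000, weight = 3.
  m = 1100 → c = 00011100, weight = 3.
  m = 0010 → c = 11011001, weight = 5.
  m = 1010 → c = 01110101, weight = 5.
  m = 0110 → c = 01101001, weight = 4.
  m = 1110 → c = 11000101, weight = 4.
  m = 0001 → c = 10010010, weight = 3.
  m = 1001 → c = 00111110, weight = 5.
  m = 0101 → c = 00100010, weight = 2.
  m = 1101 → c = 10001110, weight = 4.
  m = 0011 → c = 01001011, weight = 4.
  m = 1011 → c = 11100111, weight = 6.
  m = 0111 → c = 11111011, weight = 7.
  m = 1111 → c = 01010111, weight = 5.
Tally weights:
  weight 0: 1 codewords.
  weight 2: 1 codewords.
  weight 3: 3 codewords.
  weight 4: 5 codewords.
  weight 5: 4 codewords.
  weight 6: 1 codewords.
  weight 7: 1 codewords.
Minimum distance d = smallest w > 0 with A_w > 0 = 2.
Sanity: Σ A_w = 16 = 2^4 = 16 ✓.


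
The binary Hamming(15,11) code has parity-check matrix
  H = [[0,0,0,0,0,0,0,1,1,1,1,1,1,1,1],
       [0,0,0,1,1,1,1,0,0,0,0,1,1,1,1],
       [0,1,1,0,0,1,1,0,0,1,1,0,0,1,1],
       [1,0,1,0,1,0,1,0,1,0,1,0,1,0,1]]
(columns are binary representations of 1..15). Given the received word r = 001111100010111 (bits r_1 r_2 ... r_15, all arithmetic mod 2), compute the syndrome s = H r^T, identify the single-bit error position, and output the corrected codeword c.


s = (0, 1, 0, 0)^T, error position = 4, corrected codeword c = 001011100010111

Compute s = H r^T mod 2 one row at a time:
  s_1 = 0 + 0 + 0 + 1 + 0 + 1 + 1 + 1 = 4 ≡ 0 (mod 2).
  s_2 = 1 + 1 + 1 + 1 + 0 + 1 + 1 + 1 = 7 ≡ 1 (mod 2).
  s_3 = 0 + 1 + 1 + 1 + 0 + 1 + 1 + 1 = 6 ≡ 0 (mod 2).
  s_4 = 0 + 1 + 1 + 1 + 0 + 1 + 1 + 1 = 6 ≡ 0 (mod 2).
s = (0, 1, 0, 0)^T — this equals column 4 of H (binary 0100), so error is at position 4.
Correct: flip bit 4 of r = 001111100010111 to get c = 001011100010111.


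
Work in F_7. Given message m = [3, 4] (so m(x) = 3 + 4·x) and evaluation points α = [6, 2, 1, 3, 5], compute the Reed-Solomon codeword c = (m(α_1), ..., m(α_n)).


c = [6, 4, 0, 1, 2]

Message polynomial: m(x) = 3 + 4·x (mod 7).
For each evaluation point α_i, compute m(α_i) mod 7:
  α_1 = 6: Horner steps 4 → 6, so m(6) = 6.
  α_2 = 2: Horner steps 4 → 4, so m(2) = 4.
  α_3 = 1: Horner steps 4 → 0, so m(1) = 0.
  α_4 = 3: Horner steps 4 → 1, so m(3) = 1.
  α_5 = 5: Horner steps 4 → 2, so m(5) = 2.
Codeword c = [6, 4, 0, 1, 2] ∈ F_7^5.


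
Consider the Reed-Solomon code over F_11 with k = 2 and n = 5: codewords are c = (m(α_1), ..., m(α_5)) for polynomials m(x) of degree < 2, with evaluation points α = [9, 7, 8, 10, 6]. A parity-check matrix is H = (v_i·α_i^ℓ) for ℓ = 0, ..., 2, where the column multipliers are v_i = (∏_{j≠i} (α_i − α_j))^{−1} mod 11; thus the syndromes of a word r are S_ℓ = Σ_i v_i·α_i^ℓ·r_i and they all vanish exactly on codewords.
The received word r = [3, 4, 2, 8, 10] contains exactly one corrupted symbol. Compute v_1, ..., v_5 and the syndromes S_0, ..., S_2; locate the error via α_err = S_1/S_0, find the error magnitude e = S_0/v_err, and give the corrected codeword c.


S = (1, 8, 9), error at position 3, error magnitude e = 4, c = [3, 4, 9, 8, 10].

Step 1: column multipliers v_i = (∏_{j≠i}(α_i − α_j))^{−1} mod 11.
  i = 1 (α = 9): (9−7)(9−8)(9−10)(9−6) = 2·1·(−1)·3 = −6 ≡ 5, so v_1 = 5^{−1} = 9 (mod 11).
  i = 2 (α = 7): (7−9)(7−8)(7−10)(7−6) = (−2)·(−1)·(−3)·1 = −6 ≡ 5, so v_2 = 5^{−1} = 9 (mod 11).
  i = 3 (α = 8): (8−9)(8−7)(8−10)(8−6) = (−1)·1·(−2)·2 = 4 ≡ 4, so v_3 = 4^{−1} = 3 (mod 11).
  i = 4 (α = 10): (10−9)(10−7)(10−8)(10−6) = 1·3·2·4 = 24 ≡ 2, so v_4 = 2^{−1} = 6 (mod 11).
  i = 5 (α = 6): (6−9)(6−7)(6−8)(6−10) = (−3)·(−1)·(−2)·(−4) = 24 ≡ 2, so v_5 = 2^{−1} = 6 (mod 11).
  v = [9, 9, 3, 6, 6].
Step 2: syndromes of r = [3, 4, 2, 8, 10] (all sums mod 11).
  S_0 = Σ v_i r_i = 9·3 + 9·4 + 3·2 + 6·8 + 6·10 = 177 ≡ 1.
  S_1 = Σ v_i α_i r_i = 9·9·3 + 9·7·4 + 3·8·2 + 6·10·8 + 6·6·10 = 1383 ≡ 8.
  α_i^2 mod 11 = [4, 5, 9, 1, 3].
  S_2 = Σ v_i α_i^2 r_i = 9·4·3 + 9·5·4 + 3·9·2 + 6·1·8 + 6·3·10 = 570 ≡ 9.
  S = (1, 8, 9) ≠ 0, so r is not a codeword (an error is present).
Step 3: locate the error. For a single error e at position i, S_ℓ = v_i·e·α_i^ℓ, so α_err = S_1/S_0.
  S_0^{−1} = 1^{−1} = 1 (mod 11), so α_err = 8·1 = 8 ≡ 8 = α_3. Error position i = 3.
  Consistency check: S_2/S_1 = 9·7 = 63 ≡ 8 = α_err ✓ (single-error assumption holds).
Step 4: error magnitude e = S_0/v_3 = S_0·∏_{j≠3}(α_3 − α_j) = 1·4 = 4 ≡ 4 (mod 11).
Step 5: correct position 3: c_3 = r_3 − e = 2 − 4 ≡ 9 (mod 11). Hence c = [3, 4, 9, 8, 10].
  Check: interpolating c through the α_i gives m(x) = 2 + 5·x (degree < 2) with m(α_i) = c_i for every i, so c is indeed a codeword.


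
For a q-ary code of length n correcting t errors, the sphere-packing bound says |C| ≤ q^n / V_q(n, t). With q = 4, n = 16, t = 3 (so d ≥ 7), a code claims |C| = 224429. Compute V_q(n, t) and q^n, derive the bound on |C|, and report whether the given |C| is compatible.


V_q(n, t) = 16249, q^n = 4294967296, Hamming bound = 264321, |C| = 224429 ≤ bound (satisfied).

Step 1: Compute V_q(n, t) = Σ_{j=0}^3 C(n, j) (q−1)^j.
  j = 0: C(16,0)·(3)^0 = 1·1 = 1.
  j = 1: C(16,1)·(3)^1 = 16·3 = 48.
  j = 2: C(16,2)·(3)^2 = 120·9 = 1080.
  j = 3: C(16,3)·(3)^3 = 560·27 = 15120.
  V_q(n, t) = 1 + 48 + 1080 + 15120 = 16249.
Step 2: q^n = 4^16 = 4294967296.
Step 3: Hamming bound ⌊q^n / V_q(n,t)⌋ = ⌊4294967296/16249⌋ = 264321.
Step 4: Compare |C| = 224429 to 264321: satisfied.
The claimed |C| lies below the Hamming bound.


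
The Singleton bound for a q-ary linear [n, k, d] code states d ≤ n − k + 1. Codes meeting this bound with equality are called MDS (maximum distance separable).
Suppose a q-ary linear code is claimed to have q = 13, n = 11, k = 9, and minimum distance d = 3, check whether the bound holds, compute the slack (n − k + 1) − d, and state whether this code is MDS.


Singleton RHS = n − k + 1 = 3, slack = 0, bound satisfied, MDS.

Singleton bound: d ≤ n − k + 1.
Here n = 11, k = 9, so n − k + 1 = 3.
Given d = 3, check d ≤ 3: YES.
Slack = (n − k + 1) − d = 0.
The code is MDS (slack = 0).
Description: the claimed parameters are [11, 9, 3]_13; such a code would be MDS (meets Singleton bound).


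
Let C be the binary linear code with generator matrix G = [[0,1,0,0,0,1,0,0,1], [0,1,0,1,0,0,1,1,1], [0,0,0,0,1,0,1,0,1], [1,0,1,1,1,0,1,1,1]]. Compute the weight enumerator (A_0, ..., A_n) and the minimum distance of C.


Weight distribution: A_0 = 1, A_3 = 2, A_4 = 6, A_5 = 4, A_7 = 2, A_8 = 1. Minimum distance d = 3.

Enumerate all 2^4 = 16 messages m ∈ F_2^4.
For each, compute codeword c = mG in F_2^9, then tally its weight.
  m = 0000 → c = 000000000, weight = 0.
  m = 1000 → c = 010001001, weight = 3.
  m = 0100 → c = 010100111, weight = 5.
  m = 1100 → c = 000101110, weight = 4.
  m = 0010 → c = 000010101, weight = 3.
  m = 1010 → c = 010011100, weight = 4.
  m = 0110 → c = 010110010, weight = 4.
  m = 1110 → c = 000111011, weight = 5.
  m = 0001 → c = 101110111, weight = 7.
  m = 1001 → c = 111111110, weight = 8.
  m = 0101 → c = 111010000, weight = 4.
  m = 1101 → c = 101011001, weight = 5.
  m = 0011 → c = 101100010, weight = 4.
  m = 1011 → c = 111101011, weight = 7.
  m = 0111 → c = 111000101, weight = 5.
  m = 1111 → c = 101001100, weight = 4.
Tally weights:
  weight 0: 1 codewords.
  weight 3: 2 codewords.
  weight 4: 6 codewords.
  weight 5: 4 codewords.
  weight 7: 2 codewords.
  weight 8: 1 codewords.
Minimum distance d = smallest w > 0 with A_w > 0 = 3.
Sanity: Σ A_w = 16 = 2^4 = 16 ✓.


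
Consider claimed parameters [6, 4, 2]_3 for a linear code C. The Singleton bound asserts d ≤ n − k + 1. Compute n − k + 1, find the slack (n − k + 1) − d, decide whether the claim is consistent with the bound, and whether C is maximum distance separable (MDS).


Singleton RHS = n − k + 1 = 3, slack = 1, bound satisfied, not MDS.

Singleton bound: d ≤ n − k + 1.
Here n = 6, k = 4, so n − k + 1 = 3.
Given d = 2, check d ≤ 3: YES.
Slack = (n − k + 1) − d = 1.
The code is NOT MDS (slack = 1 > 0).
Description: the claimed parameters are [6, 4, 2]_3; such a code would be non-MDS.


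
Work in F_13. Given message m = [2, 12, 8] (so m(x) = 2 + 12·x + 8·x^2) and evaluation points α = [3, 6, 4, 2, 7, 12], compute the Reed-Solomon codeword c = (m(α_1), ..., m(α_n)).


c = [6, 11, 9, 6, 10, 11]

Message polynomial: m(x) = 2 + 12·x + 8·x^2 (mod 13).
For each evaluation point α_i, compute m(α_i) mod 13:
  α_1 = 3: Horner steps 8 → 10 → 6, so m(3) = 6.
  α_2 = 6: Horner steps 8 → 8 → 11, so m(6) = 11.
  α_3 = 4: Horner steps 8 → 5 → 9, so m(4) = 9.
  α_4 = 2: Horner steps 8 → 2 → 6, so m(2) = 6.
  α_5 = 7: Horner steps 8 → 3 → 10, so m(7) = 10.
  α_6 = 12: Horner steps 8 → 4 → 11, so m(12) = 11.
Codeword c = [6, 11, 9, 6, 10, 11] ∈ F_13^6.


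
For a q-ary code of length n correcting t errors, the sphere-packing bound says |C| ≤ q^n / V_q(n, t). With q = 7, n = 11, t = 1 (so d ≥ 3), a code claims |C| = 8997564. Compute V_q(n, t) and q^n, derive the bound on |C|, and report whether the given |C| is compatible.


V_q(n, t) = 67, q^n = 1977326743, Hamming bound = 29512339, |C| = 8997564 ≤ bound (satisfied).

Step 1: Compute V_q(n, t) = Σ_{j=0}^1 C(n, j) (q−1)^j.
  j = 0: C(11,0)·(6)^0 = 1·1 = 1.
  j = 1: C(11,1)·(6)^1 = 11·6 = 66.
  V_q(n, t) = 1 + 66 = 67.
Step 2: q^n = 7^11 = 1977326743.
Step 3: Hamming bound ⌊q^n / V_q(n,t)⌋ = ⌊1977326743/67⌋ = 29512339.
Step 4: Compare |C| = 8997564 to 29512339: satisfied.
The claimed |C| lies below the Hamming bound.


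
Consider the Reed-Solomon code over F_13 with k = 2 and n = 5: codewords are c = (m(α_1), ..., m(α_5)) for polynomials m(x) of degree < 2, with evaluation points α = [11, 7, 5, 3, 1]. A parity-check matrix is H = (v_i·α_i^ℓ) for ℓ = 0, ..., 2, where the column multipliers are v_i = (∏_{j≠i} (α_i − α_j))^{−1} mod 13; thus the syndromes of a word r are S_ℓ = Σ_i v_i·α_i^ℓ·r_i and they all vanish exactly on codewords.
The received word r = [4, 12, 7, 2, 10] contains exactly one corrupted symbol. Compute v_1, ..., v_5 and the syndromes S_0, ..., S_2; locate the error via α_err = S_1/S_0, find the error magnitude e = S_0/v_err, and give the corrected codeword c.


S = (11, 4, 5), error at position 1, error magnitude e = 8, c = [9, 12, 7, 2, 10].

Step 1: column multipliers v_i = (∏_{j≠i}(α_i − α_j))^{−1} mod 13.
  i = 1 (α = 11): (11−7)(11−5)(11−3)(11−1) = 4·6·8·10 = 1920 ≡ 9, so v_1 = 9^{−1} = 3 (mod 13).
  i = 2 (α = 7): (7−11)(7−5)(7−3)(7−1) = (−4)·2·4·6 = −192 ≡ 3, so v_2 = 3^{−1} = 9 (mod 13).
  i = 3 (α = 5): (5−11)(5−7)(5−3)(5−1) = (−6)·(−2)·2·4 = 96 ≡ 5, so v_3 = 5^{−1} = 8 (mod 13).
  i = 4 (α = 3): (3−11)(3−7)(3−5)(3−1) = (−8)·(−4)·(−2)·2 = −128 ≡ 2, so v_4 = 2^{−1} = 7 (mod 13).
  i = 5 (α = 1): (1−11)(1−7)(1−5)(1−3) = (−10)·(−6)·(−4)·(−2) = 480 ≡ 12, so v_5 = 12^{−1} = 12 (mod 13).
  v = [3, 9, 8, 7, 12].
Step 2: syndromes of r = [4, 12, 7, 2, 10] (all sums mod 13).
  S_0 = Σ v_i r_i = 3·4 + 9·12 + 8·7 + 7·2 + 12·10 = 310 ≡ 11.
  S_1 = Σ v_i α_i r_i = 3·11·4 + 9·7·12 + 8·5·7 + 7·3·2 + 12·1·10 = 1330 ≡ 4.
  α_i^2 mod 13 = [4, 10, 12, 9, 1].
  S_2 = Σ v_i α_i^2 r_i = 3·4·4 + 9·10·12 + 8·12·7 + 7·9·2 + 12·1·10 = 2046 ≡ 5.
  S = (11, 4, 5) ≠ 0, so r is not a codeword (an error is present).
Step 3: locate the error. For a single error e at position i, S_ℓ = v_i·e·α_i^ℓ, so α_err = S_1/S_0.
  S_0^{−1} = 11^{−1} = 6 (mod 13), so α_err = 4·6 = 24 ≡ 11 = α_1. Error position i = 1.
  Consistency check: S_2/S_1 = 5·10 = 50 ≡ 11 = α_err ✓ (single-error assumption holds).
Step 4: error magnitude e = S_0/v_1 = S_0·∏_{j≠1}(α_1 − α_j) = 11·9 = 99 ≡ 8 (mod 13).
Step 5: correct position 1: c_1 = r_1 − e = 4 − 8 ≡ 9 (mod 13). Hence c = [9, 12, 7, 2, 10].
  Check: interpolating c through the α_i gives m(x) = 1 + 9·x (degree < 2) with m(α_i) = c_i for every i, so c is indeed a codeword.


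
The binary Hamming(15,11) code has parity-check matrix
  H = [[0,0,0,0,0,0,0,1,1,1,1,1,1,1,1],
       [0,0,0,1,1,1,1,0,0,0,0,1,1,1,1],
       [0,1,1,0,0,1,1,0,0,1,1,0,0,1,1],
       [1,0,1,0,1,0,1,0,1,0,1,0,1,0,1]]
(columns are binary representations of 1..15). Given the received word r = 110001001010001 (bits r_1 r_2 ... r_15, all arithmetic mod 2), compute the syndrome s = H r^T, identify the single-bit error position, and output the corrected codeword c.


s = (1, 0, 0, 0)^T, error position = 8, corrected codeword c = 110001011010001

Compute s = H r^T mod 2 one row at a time:
  s_1 = 0 + 1 + 0 + 1 + 0 + 0 + 0 + 1 = 3 ≡ 1 (mod 2).
  s_2 = 0 + 0 + 1 + 0 + 0 + 0 + 0 + 1 = 2 ≡ 0 (mod 2).
  s_3 = 1 + 0 + 1 + 0 + 0 + 1 + 0 + 1 = 4 ≡ 0 (mod 2).
  s_4 = 1 + 0 + 0 + 0 + 1 + 1 + 0 + 1 = 4 ≡ 0 (mod 2).
s = (1, 0, 0, 0)^T — this equals column 8 of H (binary 1000), so error is at position 8.
Correct: flip bit 8 of r = 110001001010001 to get c = 110001011010001.


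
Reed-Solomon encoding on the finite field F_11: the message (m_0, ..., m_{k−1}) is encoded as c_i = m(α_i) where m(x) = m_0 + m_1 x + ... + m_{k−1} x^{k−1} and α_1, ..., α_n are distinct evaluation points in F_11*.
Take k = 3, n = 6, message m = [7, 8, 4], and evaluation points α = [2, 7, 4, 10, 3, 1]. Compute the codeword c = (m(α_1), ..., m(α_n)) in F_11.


c = [6, 6, 4, 3, 1, 8]

Message polynomial: m(x) = 7 + 8·x + 4·x^2 (mod 11).
For each evaluation point α_i, compute m(α_i) mod 11:
  α_1 = 2: Horner steps 4 → 5 → 6, so m(2) = 6.
  α_2 = 7: Horner steps 4 → 3 → 6, so m(7) = 6.
  α_3 = 4: Horner steps 4 → 2 → 4, so m(4) = 4.
  α_4 = 10: Horner steps 4 → 4 → 3, so m(10) = 3.
  α_5 = 3: Horner steps 4 → 9 → 1, so m(3) = 1.
  α_6 = 1: Horner steps 4 → 1 → 8, so m(1) = 8.
Codeword c = [6, 6, 4, 3, 1, 8] ∈ F_11^6.


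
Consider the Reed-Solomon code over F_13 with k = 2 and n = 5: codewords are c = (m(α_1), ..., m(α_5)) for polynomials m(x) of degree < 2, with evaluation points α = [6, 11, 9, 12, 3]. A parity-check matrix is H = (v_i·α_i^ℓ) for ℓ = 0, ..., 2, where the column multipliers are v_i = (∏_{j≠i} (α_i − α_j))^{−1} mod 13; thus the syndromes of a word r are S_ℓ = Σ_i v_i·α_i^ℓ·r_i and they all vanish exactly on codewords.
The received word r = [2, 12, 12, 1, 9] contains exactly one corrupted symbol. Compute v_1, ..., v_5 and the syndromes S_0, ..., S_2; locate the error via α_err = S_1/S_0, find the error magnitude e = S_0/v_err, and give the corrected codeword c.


S = (1, 9, 3), error at position 3, error magnitude e = 4, c = [2, 12, 8, 1, 9].

Step 1: column multipliers v_i = (∏_{j≠i}(α_i − α_j))^{−1} mod 13.
  i = 1 (α = 6): (6−11)(6−9)(6−12)(6−3) = (−5)·(−3)·(−6)·3 = −270 ≡ 3, so v_1 = 3^{−1} = 9 (mod 13).
  i = 2 (α = 11): (11−6)(11−9)(11−12)(11−3) = 5·2·(−1)·8 = −80 ≡ 11, so v_2 = 11^{−1} = 6 (mod 13).
  i = 3 (α = 9): (9−6)(9−11)(9−12)(9−3) = 3·(−2)·(−3)·6 = 108 ≡ 4, so v_3 = 4^{−1} = 10 (mod 13).
  i = 4 (α = 12): (12−6)(12−11)(12−9)(12−3) = 6·1·3·9 = 162 ≡ 6, so v_4 = 6^{−1} = 11 (mod 13).
  i = 5 (α = 3): (3−6)(3−11)(3−9)(3−12) = (−3)·(−8)·(−6)·(−9) = 1296 ≡ 9, so v_5 = 9^{−1} = 3 (mod 13).
  v = [9, 6, 10, 11, 3].
Step 2: syndromes of r = [2, 12, 12, 1, 9] (all sums mod 13).
  S_0 = Σ v_i r_i = 9·2 + 6·12 + 10·12 + 11·1 + 3·9 = 248 ≡ 1.
  S_1 = Σ v_i α_i r_i = 9·6·2 + 6·11·12 + 10·9·12 + 11·12·1 + 3·3·9 = 2193 ≡ 9.
  α_i^2 mod 13 = [10, 4, 3, 1, 9].
  S_2 = Σ v_i α_i^2 r_i = 9·10·2 + 6·4·12 + 10·3·12 + 11·1·1 + 3·9·9 = 1082 ≡ 3.
  S = (1, 9, 3) ≠ 0, so r is not a codeword (an error is present).
Step 3: locate the error. For a single error e at position i, S_ℓ = v_i·e·α_i^ℓ, so α_err = S_1/S_0.
  S_0^{−1} = 1^{−1} = 1 (mod 13), so α_err = 9·1 = 9 ≡ 9 = α_3. Error position i = 3.
  Consistency check: S_2/S_1 = 3·3 = 9 ≡ 9 = α_err ✓ (single-error assumption holds).
Step 4: error magnitude e = S_0/v_3 = S_0·∏_{j≠3}(α_3 − α_j) = 1·4 = 4 ≡ 4 (mod 13).
Step 5: correct position 3: c_3 = r_3 − e = 12 − 4 ≡ 8 (mod 13). Hence c = [2, 12, 8, 1, 9].
  Check: interpolating c through the α_i gives m(x) = 3 + 2·x (degree < 2) with m(α_i) = c_i for every i, so c is indeed a codeword.


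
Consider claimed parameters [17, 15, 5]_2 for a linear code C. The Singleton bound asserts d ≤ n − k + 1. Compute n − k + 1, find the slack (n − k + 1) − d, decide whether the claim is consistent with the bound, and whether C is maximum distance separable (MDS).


Singleton RHS = n − k + 1 = 3, slack = -2, bound violated (no such code; not MDS).

Singleton bound: d ≤ n − k + 1.
Here n = 17, k = 15, so n − k + 1 = 3.
Given d = 5, check d ≤ 3: NO.
Slack = (n − k + 1) − d = -2.
The slack is negative: d = 5 exceeds n − k + 1 = 3 by 2, so the Singleton bound is violated and no linear [17, 15, 5]_2 code can exist. In particular it is not MDS (MDS requires d = n − k + 1 exactly).
Description: the claimed parameters are [17, 15, 5]_2; such a code would be impossible (violates the Singleton bound).


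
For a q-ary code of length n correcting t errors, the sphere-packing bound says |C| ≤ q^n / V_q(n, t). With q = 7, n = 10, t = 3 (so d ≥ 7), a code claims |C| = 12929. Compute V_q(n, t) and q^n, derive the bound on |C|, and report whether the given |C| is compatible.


V_q(n, t) = 27601, q^n = 282475249, Hamming bound = 10234, |C| = 12929 > bound (violated).

Step 1: Compute V_q(n, t) = Σ_{j=0}^3 C(n, j) (q−1)^j.
  j = 0: C(10,0)·(6)^0 = 1·1 = 1.
  j = 1: C(10,1)·(6)^1 = 10·6 = 60.
  j = 2: C(10,2)·(6)^2 = 45·36 = 1620.
  j = 3: C(10,3)·(6)^3 = 120·216 = 25920.
  V_q(n, t) = 1 + 60 + 1620 + 25920 = 27601.
Step 2: q^n = 7^10 = 282475249.
Step 3: Hamming bound ⌊q^n / V_q(n,t)⌋ = ⌊282475249/27601⌋ = 10234.
Step 4: Compare |C| = 12929 to 10234: violated.
The claimed |C| lies above the Hamming bound, so no 7-ary code of length 10 with d ≥ 7 can have 12929 codewords.


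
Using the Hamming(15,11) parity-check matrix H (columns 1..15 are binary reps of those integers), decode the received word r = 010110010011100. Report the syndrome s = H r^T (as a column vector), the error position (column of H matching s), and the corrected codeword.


s = (0, 0, 0, 1)^T, error position = 1, corrected codeword c = 110110010011100

Compute s = H r^T mod 2 one row at a time:
  s_1 = 1 + 0 + 0 + 1 + 1 + 1 + 0 + 0 = 4 ≡ 0 (mod 2).
  s_2 = 1 + 1 + 0 + 0 + 1 + 1 + 0 + 0 = 4 ≡ 0 (mod 2).
  s_3 = 1 + 0 + 0 + 0 + 0 + 1 + 0 + 0 = 2 ≡ 0 (mod 2).
  s_4 = 0 + 0 + 1 + 0 + 0 + 1 + 1 + 0 = 3 ≡ 1 (mod 2).
s = (0, 0, 0, 1)^T — this equals column 1 of H (binary 0001), so error is at position 1.
Correct: flip bit 1 of r = 010110010011100 to get c = 110110010011100.


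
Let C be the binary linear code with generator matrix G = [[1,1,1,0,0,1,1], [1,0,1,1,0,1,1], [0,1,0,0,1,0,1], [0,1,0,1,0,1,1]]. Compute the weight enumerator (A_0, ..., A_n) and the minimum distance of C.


Weight distribution: A_0 = 1, A_2 = 2, A_3 = 6, A_4 = 3, A_5 = 2, A_6 = 2. Minimum distance d = 2.

Enumerate all 2^4 = 16 messages m ∈ F_2^4.
For each, compute codeword c = mG in F_2^7, then tally its weight.
  m = 0000 → c = 0000000, weight = 0.
  m = 1000 → c = 1110011, weight = 5.
  m = 0100 → c = 1011011, weight = 5.
  m = 1100 → c = 0101000, weight = 2.
  m = 0010 → c = 0100101, weight = 3.
  m = 1010 → c = 1010110, weight = 4.
  m = 0110 → c = 1111110, weight = 6.
  m = 1110 → c = 0001101, weight = 3.
  m = 0001 → c = 0101011, weight = 4.
  m = 1001 → c = 1011000, weight = 3.
  m = 0101 → c = 1110000, weight = 3.
  m = 1101 → c = 0000011, weight = 2.
  m = 0011 → c = 0001110, weight = 3.
  m = 1011 → c = 1111101, weight = 6.
  m = 0111 → c = 1010101, weight = 4.
  m = 1111 → c = 0100110, weight = 3.
Tally weights:
  weight 0: 1 codewords.
  weight 2: 2 codewords.
  weight 3: 6 codewords.
  weight 4: 3 codewords.
  weight 5: 2 codewords.
  weight 6: 2 codewords.
Minimum distance d = smallest w > 0 with A_w > 0 = 2.
Sanity: Σ A_w = 16 = 2^4 = 16 ✓.


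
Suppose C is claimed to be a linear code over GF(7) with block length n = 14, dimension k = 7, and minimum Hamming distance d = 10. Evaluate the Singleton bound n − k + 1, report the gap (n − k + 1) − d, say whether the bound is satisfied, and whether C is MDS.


Singleton RHS = n − k + 1 = 8, slack = -2, bound violated (no such code; not MDS).

Singleton bound: d ≤ n − k + 1.
Here n = 14, k = 7, so n − k + 1 = 8.
Given d = 10, check d ≤ 8: NO.
Slack = (n − k + 1) − d = -2.
The slack is negative: d = 10 exceeds n − k + 1 = 8 by 2, so the Singleton bound is violated and no linear [14, 7, 10]_7 code can exist. In particular it is not MDS (MDS requires d = n − k + 1 exactly).
Description: the claimed parameters are [14, 7, 10]_7; such a code would be impossible (violates the Singleton bound).


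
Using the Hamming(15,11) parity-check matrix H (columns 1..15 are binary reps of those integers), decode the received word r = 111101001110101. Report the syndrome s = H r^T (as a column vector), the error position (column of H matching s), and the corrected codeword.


s = (1, 0, 0, 0)^T, error position = 8, corrected codeword c = 111101011110101

Compute s = H r^T mod 2 one row at a time:
  s_1 = 0 + 1 + 1 + 1 + 0 + 1 + 0 + 1 = 5 ≡ 1 (mod 2).
  s_2 = 1 + 0 + 1 + 0 + 0 + 1 + 0 + 1 = 4 ≡ 0 (mod 2).
  s_3 = 1 + 1 + 1 + 0 + 1 + 1 + 0 + 1 = 6 ≡ 0 (mod 2).
  s_4 = 1 + 1 + 0 + 0 + 1 + 1 + 1 + 1 = 6 ≡ 0 (mod 2).
s = (1, 0, 0, 0)^T — this equals column 8 of H (binary 1000), so error is at position 8.
Correct: flip bit 8 of r = 111101001110101 to get c = 111101011110101.


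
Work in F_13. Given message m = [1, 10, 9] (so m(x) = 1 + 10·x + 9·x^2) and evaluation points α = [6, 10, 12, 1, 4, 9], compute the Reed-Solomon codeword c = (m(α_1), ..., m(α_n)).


c = [8, 0, 0, 7, 3, 1]

Message polynomial: m(x) = 1 + 10·x + 9·x^2 (mod 13).
For each evaluation point α_i, compute m(α_i) mod 13:
  α_1 = 6: Horner steps 9 → 12 → 8, so m(6) = 8.
  α_2 = 10: Horner steps 9 → 9 → 0, so m(10) = 0.
  α_3 = 12: Horner steps 9 → 1 → 0, so m(12) = 0.
  α_4 = 1: Horner steps 9 → 6 → 7, so m(1) = 7.
  α_5 = 4: Horner steps 9 → 7 → 3, so m(4) = 3.
  α_6 = 9: Horner steps 9 → 0 → 1, so m(9) = 1.
Codeword c = [8, 0, 0, 7, 3, 1] ∈ F_13^6.
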